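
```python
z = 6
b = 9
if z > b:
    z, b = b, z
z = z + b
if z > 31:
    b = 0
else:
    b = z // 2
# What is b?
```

Trace:
`z = 6` → z = 6
`b = 9` → b = 9
`if z > b: ...` → z > b is False → no variable changes
`z = z + b` → z = 15
`if z > 31: ...` → z > 31 is False, take else branch → b = 7
So b = 7

Answer: 7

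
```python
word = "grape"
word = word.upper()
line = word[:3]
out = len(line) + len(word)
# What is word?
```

Trace:
`word = "grape"` → word = 'grape'
`word = word.upper()` → word = 'GRAPE'
`line = word[:3]` → line = 'GRA'
`out = len(line) + len(word)` → out = 8
So word = 'GRAPE'

Answer: 'GRAPE'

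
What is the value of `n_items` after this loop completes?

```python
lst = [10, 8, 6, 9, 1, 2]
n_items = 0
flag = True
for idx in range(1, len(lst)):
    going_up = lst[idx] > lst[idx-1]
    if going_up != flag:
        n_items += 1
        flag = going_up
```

Count direction changes in [10, 8, 6, 9, 1, 2]
`n_items` takes the values: 0 → 1 → 2 → 3 → 4

Answer: 4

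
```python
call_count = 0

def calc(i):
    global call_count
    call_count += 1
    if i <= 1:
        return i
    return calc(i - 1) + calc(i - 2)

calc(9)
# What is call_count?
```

Calls(i) = 1 + Calls(i-1) + Calls(i-2); Calls(0)=Calls(1)=1. For i=9 this gives 109.

Answer: 109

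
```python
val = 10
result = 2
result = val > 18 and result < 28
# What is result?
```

Trace:
`val = 10` → val = 10
`result = 2` → result = 2
`result = val > 18 and result < 28` → result = False
So result = False

Answer: False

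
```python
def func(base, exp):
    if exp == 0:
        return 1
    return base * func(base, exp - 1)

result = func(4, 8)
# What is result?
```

func(4, 8) = 4 * 4 * 4 * 4 * 4 * 4 * 4 * 4 = 65536

Answer: 65536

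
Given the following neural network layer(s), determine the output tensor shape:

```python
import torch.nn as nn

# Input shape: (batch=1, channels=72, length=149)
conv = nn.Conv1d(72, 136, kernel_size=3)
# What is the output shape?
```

Input: (1, 72, 149) -> Output: (1, 136, 147)

Answer: (1, 136, 147)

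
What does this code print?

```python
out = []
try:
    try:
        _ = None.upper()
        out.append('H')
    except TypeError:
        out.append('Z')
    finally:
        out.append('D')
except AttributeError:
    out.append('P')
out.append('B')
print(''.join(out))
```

Execution trace: 'D' (inner finally) → 'P' (outer except AttributeError) → 'B' (after the try/except). Output: DPB

Answer: DPB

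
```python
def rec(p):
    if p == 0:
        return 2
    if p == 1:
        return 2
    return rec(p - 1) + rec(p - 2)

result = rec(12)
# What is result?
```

Build up from base cases: rec(0)=2, rec(1)=2, rec(2)=4, rec(3)=6, rec(4)=10, rec(5)=16, rec(6)=26, ..., rec(12)=466

Answer: 466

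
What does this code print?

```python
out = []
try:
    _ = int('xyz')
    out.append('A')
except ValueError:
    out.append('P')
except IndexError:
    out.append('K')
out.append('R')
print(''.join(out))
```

Execution trace: 'P' (except ValueError) → 'R' (after the try/except). Output: PR

Answer: PR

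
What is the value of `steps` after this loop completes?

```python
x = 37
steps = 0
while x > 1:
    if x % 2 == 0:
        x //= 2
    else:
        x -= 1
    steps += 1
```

Steps to reduce 37 to 1
`steps` takes the values: 0 → 1 → 2 → 3 → 4 → 5 → 6 → 7

Answer: 7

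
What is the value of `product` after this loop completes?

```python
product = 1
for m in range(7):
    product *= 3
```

3^7 = 2187
`product` takes the values: 1 → 3 → 9 → 27 → 81 → 243 → 729 → 2187

Answer: 2187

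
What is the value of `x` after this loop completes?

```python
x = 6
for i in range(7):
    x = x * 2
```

Multiply by 2, 7 times: 6 * 2^7 = 768
`x` takes the values: 6 → 12 → 24 → 48 → 96 → 192 → 384 → 768

Answer: 768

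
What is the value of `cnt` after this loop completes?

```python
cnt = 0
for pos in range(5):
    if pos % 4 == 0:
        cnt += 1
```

Count numbers divisible by 4 in range(5)
`cnt` takes the values: 0 → 1 → 2

Answer: 2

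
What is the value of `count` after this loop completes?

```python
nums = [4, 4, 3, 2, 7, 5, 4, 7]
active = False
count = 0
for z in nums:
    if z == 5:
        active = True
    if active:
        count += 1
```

Count elements after first 5 in [4, 4, 3, 2, 7, 5, 4, 7]
`count` takes the values: 0 → 1 → 2 → 3

Answer: 3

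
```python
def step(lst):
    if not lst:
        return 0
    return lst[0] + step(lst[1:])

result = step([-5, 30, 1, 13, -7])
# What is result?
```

(-5) + 30 + 1 + 13 + (-7) + 0 = 32

Answer: 32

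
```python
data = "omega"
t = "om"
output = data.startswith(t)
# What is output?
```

Trace:
`data = "omega"` → data = 'omega'
`t = "om"` → t = 'om'
`output = data.startswith(t)` → output = True
So output = True

Answer: True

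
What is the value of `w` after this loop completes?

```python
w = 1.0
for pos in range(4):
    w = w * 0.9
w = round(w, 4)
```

Exponential decay: 1.0 * 0.9^4
`w` takes the values: 1.0 → 0.9 → 0.81 → 0.729 → 0.6561

Answer: 0.6561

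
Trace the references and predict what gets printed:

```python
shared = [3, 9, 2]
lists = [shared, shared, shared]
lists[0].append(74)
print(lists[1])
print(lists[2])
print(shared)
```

Key concept: list of same reference.
Step by step:
`shared = [3, 9, 2]` → shared = [3, 9, 2]
`lists = [shared, shared, shared]` → lists = [[3, 9, 2], [3, 9, 2], [3, 9, 2]]
`lists[0].append(74)` → shared = [3, 9, 2, 74]; lists = [[3, 9, 2, 74], [3, 9, 2, 74], [3, 9, 2, 74]]
`print(lists[1])` → prints [3, 9, 2, 74]
`print(lists[2])` → prints [3, 9, 2, 74]
`print(shared)` → prints [3, 9, 2, 74]

Answer:
[3, 9, 2, 74]
[3, 9, 2, 74]
[3, 9, 2, 74]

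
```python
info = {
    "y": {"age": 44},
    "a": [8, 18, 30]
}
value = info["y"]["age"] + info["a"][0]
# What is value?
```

Trace:
`info = { ...` → info = {'y': {'age': 44}, 'a': [8, 18, 30]}
`value = info["y"]["age"] + info["a"][0]` → value = 52
So value = 52

Answer: 52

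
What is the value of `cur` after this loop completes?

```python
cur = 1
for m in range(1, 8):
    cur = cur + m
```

Start at 1, add 1 through 7
`cur` takes the values: 1 → 2 → 4 → 7 → 11 → 16 → 22 → 29

Answer: 29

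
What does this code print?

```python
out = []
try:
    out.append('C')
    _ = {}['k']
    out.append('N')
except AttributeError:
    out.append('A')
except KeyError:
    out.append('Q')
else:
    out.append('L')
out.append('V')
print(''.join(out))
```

Execution trace: 'C' (try body) → 'Q' (except KeyError) → 'V' (after the try/except). Output: CQV

Answer: CQV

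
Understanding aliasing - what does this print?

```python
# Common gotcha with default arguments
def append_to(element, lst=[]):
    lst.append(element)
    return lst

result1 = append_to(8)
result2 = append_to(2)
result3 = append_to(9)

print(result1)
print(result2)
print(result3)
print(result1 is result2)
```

Key concept: mutable default argument gotcha.
Step by step:
`result1 = append_to(8)` → result1 = [8]
`result2 = append_to(2)` → result1 = [8, 2] (same object as result2); result2 = [8, 2] (same object as result1)
`result3 = append_to(9)` → result1 = [8, 2, 9] (same object as result2, result3); result2 = [8, 2, 9] (same object as result1, result3); result3 = [8, 2, 9] (same object as result1, result2)
`print(result1)` → prints [8, 2, 9]
`print(result2)` → prints [8, 2, 9]
`print(result3)` → prints [8, 2, 9]
`print(result1 is result2)` → prints True

Answer:
[8, 2, 9]
[8, 2, 9]
[8, 2, 9]
True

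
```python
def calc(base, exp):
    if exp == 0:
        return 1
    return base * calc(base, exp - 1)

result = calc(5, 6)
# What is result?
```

calc(5, 6) = 5 * 5 * 5 * 5 * 5 * 5 = 15625

Answer: 15625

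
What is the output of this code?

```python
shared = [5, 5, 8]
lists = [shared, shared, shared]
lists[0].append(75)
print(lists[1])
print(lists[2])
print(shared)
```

Key concept: list of same reference.
Step by step:
`shared = [5, 5, 8]` → shared = [5, 5, 8]
`lists = [shared, shared, shared]` → lists = [[5, 5, 8], [5, 5, 8], [5, 5, 8]]
`lists[0].append(75)` → shared = [5, 5, 8, 75]; lists = [[5, 5, 8, 75], [5, 5, 8, 75], [5, 5, 8, 75]]
`print(lists[1])` → prints [5, 5, 8, 75]
`print(lists[2])` → prints [5, 5, 8, 75]
`print(shared)` → prints [5, 5, 8, 75]

Answer:
[5, 5, 8, 75]
[5, 5, 8, 75]
[5, 5, 8, 75]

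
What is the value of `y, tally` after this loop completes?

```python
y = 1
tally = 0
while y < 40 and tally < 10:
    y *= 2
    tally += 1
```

Double until >= 40 or 10 iterations
`y, tally` takes the values: (1, 0) → (2, 0) → (2, 1) → (4, 1) → (4, 2) → (8, 2) → (8, 3) → (16, 3) → (16, 4) → (32, 4) → (32, 5) → (64, 5) → (64, 6)

Answer: 64, 6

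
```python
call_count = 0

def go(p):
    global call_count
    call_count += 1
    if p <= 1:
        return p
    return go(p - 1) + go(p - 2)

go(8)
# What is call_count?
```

Calls(p) = 1 + Calls(p-1) + Calls(p-2); Calls(0)=Calls(1)=1. For p=8 this gives 67.

Answer: 67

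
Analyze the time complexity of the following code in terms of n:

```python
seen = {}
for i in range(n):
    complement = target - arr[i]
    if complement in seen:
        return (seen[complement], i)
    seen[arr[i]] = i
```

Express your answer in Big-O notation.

This is Two sum with hash map. Time complexity: O(n).

Answer: O(n)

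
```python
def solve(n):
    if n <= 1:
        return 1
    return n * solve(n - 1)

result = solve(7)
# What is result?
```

solve(7) = 7 * 6 * 5 * 4 * 3 * 2 * 1 = 5040

Answer: 5040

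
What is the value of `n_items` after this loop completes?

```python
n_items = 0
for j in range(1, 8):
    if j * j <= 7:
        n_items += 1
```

Count numbers where j² ≤ 7
`n_items` takes the values: 0 → 1 → 2

Answer: 2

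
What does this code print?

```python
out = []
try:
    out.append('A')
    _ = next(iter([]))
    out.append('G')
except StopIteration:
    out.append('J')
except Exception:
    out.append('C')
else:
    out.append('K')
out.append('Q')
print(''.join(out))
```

Execution trace: 'A' (try body) → 'J' (except StopIteration) → 'Q' (after the try/except). Output: AJQ

Answer: AJQ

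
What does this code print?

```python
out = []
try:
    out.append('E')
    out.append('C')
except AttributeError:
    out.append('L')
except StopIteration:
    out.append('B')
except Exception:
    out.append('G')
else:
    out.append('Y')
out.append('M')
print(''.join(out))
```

Execution trace: 'E' (try body) → 'C' (try body, no exception) → 'Y' (else) → 'M' (after the try/except). Output: ECYM

Answer: ECYM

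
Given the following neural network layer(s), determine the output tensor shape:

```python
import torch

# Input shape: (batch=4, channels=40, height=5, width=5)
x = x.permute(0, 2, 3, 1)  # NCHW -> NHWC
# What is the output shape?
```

Input: (4, 40, 5, 5) -> Output: (4, 5, 5, 40)

Answer: (4, 5, 5, 40)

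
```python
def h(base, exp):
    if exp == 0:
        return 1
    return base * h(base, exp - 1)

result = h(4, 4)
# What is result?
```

h(4, 4) = 4 * 4 * 4 * 4 = 256

Answer: 256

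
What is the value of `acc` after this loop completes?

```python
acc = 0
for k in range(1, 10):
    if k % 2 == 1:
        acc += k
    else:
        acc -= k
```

Add odd, subtract even
`acc` takes the values: 0 → 1 → -1 → 2 → -2 → 3 → -3 → 4 → -4 → 5

Answer: 5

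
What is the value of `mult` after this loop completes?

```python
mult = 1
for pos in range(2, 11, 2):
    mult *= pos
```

Product of even numbers 2 to 10
`mult` takes the values: 1 → 2 → 8 → 48 → 384 → 3840

Answer: 3840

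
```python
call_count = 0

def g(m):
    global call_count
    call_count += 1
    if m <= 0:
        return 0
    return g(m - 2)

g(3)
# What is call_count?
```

Linear recursion stepping by 2: 3 calls from m=3 down to ≤0.

Answer: 3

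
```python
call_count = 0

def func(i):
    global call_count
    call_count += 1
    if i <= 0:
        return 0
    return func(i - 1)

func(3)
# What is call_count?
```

Linear recursion stepping by 1: 4 calls from i=3 down to ≤0.

Answer: 4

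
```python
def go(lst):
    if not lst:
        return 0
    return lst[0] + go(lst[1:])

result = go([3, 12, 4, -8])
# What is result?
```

3 + 12 + 4 + (-8) + 0 = 11

Answer: 11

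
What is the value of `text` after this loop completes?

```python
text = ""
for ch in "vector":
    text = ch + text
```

Reverse 'vector'
`text` takes the values: "" → "v" → "ev" → "cev" → "tcev" → "otcev" → "rotcev"

Answer: "rotcev"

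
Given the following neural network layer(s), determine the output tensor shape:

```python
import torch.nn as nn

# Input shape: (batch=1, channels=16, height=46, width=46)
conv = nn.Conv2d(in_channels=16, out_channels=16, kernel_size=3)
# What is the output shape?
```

Input: (1, 16, 46, 46) -> Output: (1, 16, 44, 44)

Answer: (1, 16, 44, 44)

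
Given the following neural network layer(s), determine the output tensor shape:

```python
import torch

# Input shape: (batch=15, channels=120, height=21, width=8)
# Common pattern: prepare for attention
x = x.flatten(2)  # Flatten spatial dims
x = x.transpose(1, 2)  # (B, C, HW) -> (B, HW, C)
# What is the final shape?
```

Input: (15, 120, 21, 8) -> after flatten(2): (15, 120, 168) -> Output: (15, 168, 120)

Answer: (15, 168, 120)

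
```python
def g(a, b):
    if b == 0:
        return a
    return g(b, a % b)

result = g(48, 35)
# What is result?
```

g(48, 35) -> g(35, 13) -> g(13, 9) -> g(9, 4) -> g(4, 1) -> g(1, 0) -> 1

Answer: 1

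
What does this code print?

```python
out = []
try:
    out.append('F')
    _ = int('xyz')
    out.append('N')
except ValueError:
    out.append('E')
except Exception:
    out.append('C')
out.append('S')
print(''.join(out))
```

Execution trace: 'F' (try body) → 'E' (except ValueError) → 'S' (after the try/except). Output: FES

Answer: FES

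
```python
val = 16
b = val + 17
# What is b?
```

Trace:
`val = 16` → val = 16
`b = val + 17` → b = 33
So b = 33

Answer: 33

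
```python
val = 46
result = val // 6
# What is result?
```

Trace:
`val = 46` → val = 46
`result = val // 6` → result = 7
So result = 7

Answer: 7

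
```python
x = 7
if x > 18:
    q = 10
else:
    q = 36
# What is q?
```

Trace:
`x = 7` → x = 7
`if x > 18: ...` → x > 18 is False, take else branch → q = 36
So q = 36

Answer: 36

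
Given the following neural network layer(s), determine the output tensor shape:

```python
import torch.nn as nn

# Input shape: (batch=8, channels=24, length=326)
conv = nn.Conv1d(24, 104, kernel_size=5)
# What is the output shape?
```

Input: (8, 24, 326) -> Output: (8, 104, 322)

Answer: (8, 104, 322)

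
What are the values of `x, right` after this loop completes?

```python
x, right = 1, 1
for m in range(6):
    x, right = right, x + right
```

Fibonacci: after 6 iterations
`x, right` takes the values: (1, 1) → (1, 2) → (2, 3) → (3, 5) → (5, 8) → (8, 13) → (13, 21)

Answer: 13, 21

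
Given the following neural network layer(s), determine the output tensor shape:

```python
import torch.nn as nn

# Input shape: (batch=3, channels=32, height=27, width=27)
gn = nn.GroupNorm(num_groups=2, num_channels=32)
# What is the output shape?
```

Input: (3, 32, 27, 27) -> Output: (3, 32, 27, 27)

Answer: (3, 32, 27, 27)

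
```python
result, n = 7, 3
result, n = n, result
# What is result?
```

Trace:
`result, n = 7, 3` → result = 7; n = 3
`result, n = n, result` → result = 3; n = 7
So result = 3

Answer: 3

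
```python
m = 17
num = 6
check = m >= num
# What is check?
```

Trace:
`m = 17` → m = 17
`num = 6` → num = 6
`check = m >= num` → check = True
So check = True

Answer: True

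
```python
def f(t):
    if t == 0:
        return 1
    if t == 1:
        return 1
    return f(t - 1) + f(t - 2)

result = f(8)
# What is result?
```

Build up from base cases: f(0)=1, f(1)=1, f(2)=2, f(3)=3, f(4)=5, f(5)=8, f(6)=13, ..., f(8)=34

Answer: 34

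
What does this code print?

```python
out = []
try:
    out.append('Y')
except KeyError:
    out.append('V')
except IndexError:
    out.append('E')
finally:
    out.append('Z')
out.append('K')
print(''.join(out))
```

Execution trace: 'Y' (try body, no exception) → 'Z' (finally) → 'K' (after the try/except). Output: YZK

Answer: YZK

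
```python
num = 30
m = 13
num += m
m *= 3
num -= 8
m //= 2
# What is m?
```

Trace:
`num = 30` → num = 30
`m = 13` → m = 13
`num += m` → num = 43
`m *= 3` → m = 39
`num -= 8` → num = 35
`m //= 2` → m = 19
So m = 19

Answer: 19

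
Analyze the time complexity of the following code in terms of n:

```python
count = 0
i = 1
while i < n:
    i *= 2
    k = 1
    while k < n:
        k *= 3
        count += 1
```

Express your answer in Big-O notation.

Each loop level contributes: log n × log n. Multiplying the contributions gives O(log² n).

Answer: O(log² n)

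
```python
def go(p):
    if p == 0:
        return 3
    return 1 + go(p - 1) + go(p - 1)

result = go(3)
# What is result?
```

go(p) = 1 + 2·go(p-1), go(0)=3. Closed form: (3+1)·2^3 - 1 = 31.

Answer: 31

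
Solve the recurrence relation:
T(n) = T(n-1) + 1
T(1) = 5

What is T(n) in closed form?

Unrolling: T(n) = T(1) + 1·(n-1) = 5 + 1(n-1) = n + 4.

Answer: T(n) = n + 4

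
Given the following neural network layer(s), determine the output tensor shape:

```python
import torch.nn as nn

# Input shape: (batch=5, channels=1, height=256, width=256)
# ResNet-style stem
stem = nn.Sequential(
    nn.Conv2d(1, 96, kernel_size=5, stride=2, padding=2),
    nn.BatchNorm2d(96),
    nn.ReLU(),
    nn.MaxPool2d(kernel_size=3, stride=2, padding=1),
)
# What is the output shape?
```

Input: (5, 1, 256, 256) -> after Conv2d 5x5 stride=2: (5, 96, 128, 128) -> Output: (5, 96, 64, 64)

Answer: (5, 96, 64, 64)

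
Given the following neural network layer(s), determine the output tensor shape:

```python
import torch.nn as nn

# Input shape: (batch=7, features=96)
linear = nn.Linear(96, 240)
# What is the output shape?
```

Input: (7, 96) -> Output: (7, 240)

Answer: (7, 240)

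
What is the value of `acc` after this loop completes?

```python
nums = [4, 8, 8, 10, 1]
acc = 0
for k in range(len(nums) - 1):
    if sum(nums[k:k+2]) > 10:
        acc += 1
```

Count windows with sum > 10
`acc` takes the values: 0 → 1 → 2 → 3 → 4

Answer: 4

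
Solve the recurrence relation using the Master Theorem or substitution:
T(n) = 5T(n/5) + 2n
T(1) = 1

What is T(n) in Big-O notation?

By Master Theorem: a=5, b=5, f(n)=2n. Since log_5(5) = 1 and f(n) = Θ(n^1), Case 2 applies. T(n) = O(n log n).

Answer: O(n log n)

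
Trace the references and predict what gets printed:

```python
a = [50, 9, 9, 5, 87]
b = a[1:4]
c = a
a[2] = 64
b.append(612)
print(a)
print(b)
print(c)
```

Key concept: slice vs alias.
Step by step:
`a = [50, 9, 9, 5, 87]` → a = [50, 9, 9, 5, 87]
`b = a[1:4]` → b = [9, 9, 5]
`c = a` → c = [50, 9, 9, 5, 87] (same object as a)
`a[2] = 64` → a = [50, 9, 64, 5, 87] (same object as c); c = [50, 9, 64, 5, 87] (same object as a)
`b.append(612)` → b = [9, 9, 5, 612]
`print(a)` → prints [50, 9, 64, 5, 87]
`print(b)` → prints [9, 9, 5, 612]
`print(c)` → prints [50, 9, 64, 5, 87]

Answer:
[50, 9, 64, 5, 87]
[9, 9, 5, 612]
[50, 9, 64, 5, 87]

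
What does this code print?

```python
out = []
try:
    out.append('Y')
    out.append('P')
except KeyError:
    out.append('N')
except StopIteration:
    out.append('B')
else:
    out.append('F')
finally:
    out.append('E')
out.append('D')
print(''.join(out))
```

Execution trace: 'Y' (try body) → 'P' (try body, no exception) → 'F' (else) → 'E' (finally) → 'D' (after the try/except). Output: YPFED

Answer: YPFED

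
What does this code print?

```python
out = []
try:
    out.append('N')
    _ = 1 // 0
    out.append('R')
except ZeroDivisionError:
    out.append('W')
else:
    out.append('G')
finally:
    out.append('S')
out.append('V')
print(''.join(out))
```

Execution trace: 'N' (try body) → 'W' (except ZeroDivisionError) → 'S' (finally) → 'V' (after the try/except). Output: NWSV

Answer: NWSV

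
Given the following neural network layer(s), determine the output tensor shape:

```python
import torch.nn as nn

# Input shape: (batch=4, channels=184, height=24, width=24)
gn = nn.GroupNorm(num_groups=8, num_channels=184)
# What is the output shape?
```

Input: (4, 184, 24, 24) -> Output: (4, 184, 24, 24)

Answer: (4, 184, 24, 24)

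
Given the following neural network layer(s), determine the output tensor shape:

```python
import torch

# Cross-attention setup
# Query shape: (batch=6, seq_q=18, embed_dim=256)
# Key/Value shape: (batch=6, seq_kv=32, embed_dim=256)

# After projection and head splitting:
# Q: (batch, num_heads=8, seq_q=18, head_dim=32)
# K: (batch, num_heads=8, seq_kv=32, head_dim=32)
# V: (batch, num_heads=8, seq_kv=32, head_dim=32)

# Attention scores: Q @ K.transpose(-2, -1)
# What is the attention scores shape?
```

Input: (6, 18, 256) -> Output: (6, 8, 18, 32)

Answer: (6, 8, 18, 32)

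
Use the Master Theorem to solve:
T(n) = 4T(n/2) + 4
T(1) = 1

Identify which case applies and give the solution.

a=4, b=2, f(n)=4. log_2(4) = 2. Since c=0 < 2, Case 1 applies: T(n) = Θ(n^log_b(a)) = O(n^2).

Answer: O(n^2) - Case 1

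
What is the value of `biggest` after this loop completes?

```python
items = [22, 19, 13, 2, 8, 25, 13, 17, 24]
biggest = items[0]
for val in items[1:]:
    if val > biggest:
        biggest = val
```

Maximum of [22, 19, 13, 2, 8, 25, 13, 17, 24]
`biggest` takes the values: 22 → 25

Answer: 25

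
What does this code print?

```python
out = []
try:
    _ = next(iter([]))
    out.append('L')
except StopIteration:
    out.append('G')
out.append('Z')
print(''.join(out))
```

Execution trace: 'G' (except StopIteration) → 'Z' (after the try/except). Output: GZ

Answer: GZ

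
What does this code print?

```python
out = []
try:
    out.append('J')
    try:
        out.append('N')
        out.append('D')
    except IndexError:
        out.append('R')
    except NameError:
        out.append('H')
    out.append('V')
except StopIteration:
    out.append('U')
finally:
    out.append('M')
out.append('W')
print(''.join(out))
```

Execution trace: 'J' (try body) → 'N' (inner try body) → 'D' (inner try body, no exception) → 'V' (try body, no exception) → 'M' (finally) → 'W' (after the try/except). Output: JNDVMW

Answer: JNDVMW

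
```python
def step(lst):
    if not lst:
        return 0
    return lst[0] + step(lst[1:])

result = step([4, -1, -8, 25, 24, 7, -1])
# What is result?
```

4 + (-1) + (-8) + 25 + 24 + 7 + (-1) + 0 = 50

Answer: 50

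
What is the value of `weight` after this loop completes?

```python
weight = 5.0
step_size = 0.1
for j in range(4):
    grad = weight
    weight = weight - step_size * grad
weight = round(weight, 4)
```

Gradient descent: w = 5.0 * (1 - 0.1)^4
`weight` takes the values: 5.0 → 4.5 → 4.05 → 3.645 → 3.2805

Answer: 3.2805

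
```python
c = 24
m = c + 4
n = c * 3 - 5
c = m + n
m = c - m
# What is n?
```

Trace:
`c = 24` → c = 24
`m = c + 4` → m = 28
`n = c * 3 - 5` → n = 67
`c = m + n` → c = 95
`m = c - m` → m = 67
So n = 67

Answer: 67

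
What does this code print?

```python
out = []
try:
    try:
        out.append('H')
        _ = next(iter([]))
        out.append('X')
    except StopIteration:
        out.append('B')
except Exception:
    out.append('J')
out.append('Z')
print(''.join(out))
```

Execution trace: 'H' (inner try body) → 'B' (inner except StopIteration) → 'Z' (after the try/except). Output: HBZ

Answer: HBZ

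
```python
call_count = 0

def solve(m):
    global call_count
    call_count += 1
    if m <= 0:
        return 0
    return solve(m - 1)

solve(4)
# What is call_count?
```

Linear recursion stepping by 1: 5 calls from m=4 down to ≤0.

Answer: 5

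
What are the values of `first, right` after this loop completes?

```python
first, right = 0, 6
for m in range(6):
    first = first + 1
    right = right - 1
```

first goes 0→6, right goes 6→0
`first, right` takes the values: (0, 6) → (1, 6) → (1, 5) → (2, 5) → (2, 4) → (3, 4) → (3, 3) → (4, 3) → (4, 2) → (5, 2) → (5, 1) → (6, 1) → (6, 0)

Answer: 6, 0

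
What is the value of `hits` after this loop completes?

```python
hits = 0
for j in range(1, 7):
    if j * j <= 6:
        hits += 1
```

Count numbers where j² ≤ 6
`hits` takes the values: 0 → 1 → 2

Answer: 2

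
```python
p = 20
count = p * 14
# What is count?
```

Trace:
`p = 20` → p = 20
`count = p * 14` → count = 280
So count = 280

Answer: 280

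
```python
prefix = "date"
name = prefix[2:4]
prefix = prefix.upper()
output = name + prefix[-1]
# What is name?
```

Trace:
`prefix = "date"` → prefix = 'date'
`name = prefix[2:4]` → name = 'te'
`prefix = prefix.upper()` → prefix = 'DATE'
`output = name + prefix[-1]` → output = 'teE'
So name = 'te'

Answer: 'te'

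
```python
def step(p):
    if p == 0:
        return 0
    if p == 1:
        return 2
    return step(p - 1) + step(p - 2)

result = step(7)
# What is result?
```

Build up from base cases: step(0)=0, step(1)=2, step(2)=2, step(3)=4, step(4)=6, step(5)=10, step(6)=16, ..., step(7)=26

Answer: 26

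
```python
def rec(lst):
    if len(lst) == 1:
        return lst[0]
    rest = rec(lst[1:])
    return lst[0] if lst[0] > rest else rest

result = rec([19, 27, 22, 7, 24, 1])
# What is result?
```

Recursive max over [19, 27, 22, 7, 24, 1] = 27

Answer: 27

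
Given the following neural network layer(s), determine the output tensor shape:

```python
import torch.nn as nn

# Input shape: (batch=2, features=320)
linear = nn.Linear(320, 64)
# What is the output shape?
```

Input: (2, 320) -> Output: (2, 64)

Answer: (2, 64)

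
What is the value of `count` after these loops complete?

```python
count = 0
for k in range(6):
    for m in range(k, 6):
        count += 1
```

Upper triangle: 6 + 5 + ... + 1
`count` takes the values: 0 → 1 → 2 → 3 → 4 → 5 → 6 → 7 → 8 → 9 → 10 → 11 → 12 → 13 → 14 → 15 → 16 → 17 → 18 → 19 → 20 → 21

Answer: 21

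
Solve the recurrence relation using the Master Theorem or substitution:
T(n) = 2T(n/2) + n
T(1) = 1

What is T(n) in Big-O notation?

By Master Theorem: a=2, b=2, f(n)=n. Since log_2(2) = 1 and f(n) = Θ(n^1), Case 2 applies. T(n) = O(n log n).

Answer: O(n log n)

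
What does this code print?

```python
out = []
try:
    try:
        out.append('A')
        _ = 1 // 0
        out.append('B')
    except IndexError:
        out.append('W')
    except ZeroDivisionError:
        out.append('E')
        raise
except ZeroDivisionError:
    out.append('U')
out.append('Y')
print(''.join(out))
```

Execution trace: 'A' (inner try body) → 'E' (inner except ZeroDivisionError) → 'U' (outer except ZeroDivisionError) → 'Y' (after the try/except). Output: AEUY

Answer: AEUY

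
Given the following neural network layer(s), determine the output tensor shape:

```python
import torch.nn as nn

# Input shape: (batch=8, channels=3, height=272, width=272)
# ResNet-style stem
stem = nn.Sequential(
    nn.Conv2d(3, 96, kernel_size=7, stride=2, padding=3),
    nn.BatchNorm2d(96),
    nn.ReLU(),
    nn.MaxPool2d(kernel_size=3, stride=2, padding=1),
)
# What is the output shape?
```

Input: (8, 3, 272, 272) -> after Conv2d 7x7 stride=2: (8, 96, 136, 136) -> Output: (8, 96, 68, 68)

Answer: (8, 96, 68, 68)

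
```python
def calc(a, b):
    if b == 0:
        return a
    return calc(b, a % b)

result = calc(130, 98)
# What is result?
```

calc(130, 98) -> calc(98, 32) -> calc(32, 2) -> calc(2, 0) -> 2

Answer: 2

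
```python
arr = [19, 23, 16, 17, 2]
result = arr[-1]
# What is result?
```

Trace:
`arr = [19, 23, 16, 17, 2]` → arr = [19, 23, 16, 17, 2]
`result = arr[-1]` → result = 2
So result = 2

Answer: 2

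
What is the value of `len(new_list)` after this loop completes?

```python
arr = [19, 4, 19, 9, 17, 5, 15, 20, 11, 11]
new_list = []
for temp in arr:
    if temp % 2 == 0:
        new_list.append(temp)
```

Count even numbers in [19, 4, 19, 9, 17, 5, 15, 20, 11, 11]
`new_list` takes the values: [] → [4] → [4, 20]
So `len(new_list)` = 2

Answer: 2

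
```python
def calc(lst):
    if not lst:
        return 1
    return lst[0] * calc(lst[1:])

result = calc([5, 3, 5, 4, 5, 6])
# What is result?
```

Product over [5, 3, 5, 4, 5, 6] = 5 * 3 * 5 * 4 * 5 * 6 = 9000

Answer: 9000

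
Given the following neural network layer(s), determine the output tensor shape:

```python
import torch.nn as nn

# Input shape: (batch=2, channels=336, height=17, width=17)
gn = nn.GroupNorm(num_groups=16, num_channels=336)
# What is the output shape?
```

Input: (2, 336, 17, 17) -> Output: (2, 336, 17, 17)

Answer: (2, 336, 17, 17)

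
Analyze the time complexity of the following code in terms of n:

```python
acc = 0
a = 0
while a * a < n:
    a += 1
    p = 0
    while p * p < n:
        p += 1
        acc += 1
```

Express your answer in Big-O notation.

Each loop level contributes: √n × √n. Multiplying the contributions gives O(n).

Answer: O(n)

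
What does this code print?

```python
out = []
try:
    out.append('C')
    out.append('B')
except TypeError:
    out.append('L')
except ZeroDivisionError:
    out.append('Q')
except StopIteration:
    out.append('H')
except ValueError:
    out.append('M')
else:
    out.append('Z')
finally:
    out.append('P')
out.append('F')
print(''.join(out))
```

Execution trace: 'C' (try body) → 'B' (try body, no exception) → 'Z' (else) → 'P' (finally) → 'F' (after the try/except). Output: CBZPF

Answer: CBZPF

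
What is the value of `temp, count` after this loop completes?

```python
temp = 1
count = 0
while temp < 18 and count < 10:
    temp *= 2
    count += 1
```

Double until >= 18 or 10 iterations
`temp, count` takes the values: (1, 0) → (2, 0) → (2, 1) → (4, 1) → (4, 2) → (8, 2) → (8, 3) → (16, 3) → (16, 4) → (32, 4) → (32, 5)

Answer: 32, 5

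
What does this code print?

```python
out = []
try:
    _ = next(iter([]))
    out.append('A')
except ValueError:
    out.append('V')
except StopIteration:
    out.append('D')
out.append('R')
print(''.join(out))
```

Execution trace: 'D' (except StopIteration) → 'R' (after the try/except). Output: DR

Answer: DR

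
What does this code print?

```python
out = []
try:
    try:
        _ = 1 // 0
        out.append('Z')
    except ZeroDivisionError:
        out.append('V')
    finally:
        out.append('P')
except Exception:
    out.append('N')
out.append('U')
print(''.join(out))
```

Execution trace: 'V' (inner except ZeroDivisionError) → 'P' (inner finally) → 'U' (after the try/except). Output: VPU

Answer: VPU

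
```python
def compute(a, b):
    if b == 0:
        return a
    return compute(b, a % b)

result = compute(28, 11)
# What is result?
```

compute(28, 11) -> compute(11, 6) -> compute(6, 5) -> compute(5, 1) -> compute(1, 0) -> 1

Answer: 1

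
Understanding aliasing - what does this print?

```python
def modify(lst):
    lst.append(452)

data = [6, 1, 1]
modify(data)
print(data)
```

Key concept: function modifies passed list.
Step by step:
`data = [6, 1, 1]` → data = [6, 1, 1]
`modify(data)` → data = [6, 1, 1, 452]
`print(data)` → prints [6, 1, 1, 452]

Answer: [6, 1, 1, 452]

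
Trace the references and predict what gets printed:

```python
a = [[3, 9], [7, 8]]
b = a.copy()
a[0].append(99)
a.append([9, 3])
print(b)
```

Key concept: shallow copy with nested lists.
Step by step:
`a = [[3, 9], [7, 8]]` → a = [[3, 9], [7, 8]]
`b = a.copy()` → b = [[3, 9], [7, 8]]
`a[0].append(99)` → a = [[3, 9, 99], [7, 8]]; b = [[3, 9, 99], [7, 8]]
`a.append([9, 3])` → a = [[3, 9, 99], [7, 8], [9, 3]]
`print(b)` → prints [[3, 9, 99], [7, 8]]

Answer: [[3, 9, 99], [7, 8]]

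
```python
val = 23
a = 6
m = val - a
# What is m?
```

Trace:
`val = 23` → val = 23
`a = 6` → a = 6
`m = val - a` → m = 17
So m = 17

Answer: 17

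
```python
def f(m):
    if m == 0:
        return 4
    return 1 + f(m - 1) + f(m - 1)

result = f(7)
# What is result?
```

f(m) = 1 + 2·f(m-1), f(0)=4. Closed form: (4+1)·2^7 - 1 = 639.

Answer: 639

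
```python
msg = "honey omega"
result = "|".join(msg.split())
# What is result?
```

Trace:
`msg = "honey omega"` → msg = 'honey omega'
`result = "|".join(msg.split())` → result = 'honey|omega'
So result = 'honey|omega'

Answer: 'honey|omega'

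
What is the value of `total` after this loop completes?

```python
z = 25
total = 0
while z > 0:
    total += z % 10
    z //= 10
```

Sum digits of 25
`total` takes the values: 0 → 5 → 7

Answer: 7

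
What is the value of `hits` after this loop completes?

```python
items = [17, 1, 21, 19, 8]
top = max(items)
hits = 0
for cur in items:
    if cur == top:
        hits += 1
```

Count of max value 21 in [17, 1, 21, 19, 8]
`hits` takes the values: 0 → 1

Answer: 1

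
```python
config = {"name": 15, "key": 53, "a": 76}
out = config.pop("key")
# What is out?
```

Trace:
`config = {"name": 15, "key": 53, "a": 76}` → config = {'name': 15, 'key': 53, 'a': 76}
`out = config.pop("key")` → config = {'name': 15, 'a': 76}; out = 53
So out = 53

Answer: 53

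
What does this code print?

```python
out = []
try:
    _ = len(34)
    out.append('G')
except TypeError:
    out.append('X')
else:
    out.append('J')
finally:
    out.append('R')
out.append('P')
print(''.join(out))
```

Execution trace: 'X' (except TypeError) → 'R' (finally) → 'P' (after the try/except). Output: XRP

Answer: XRP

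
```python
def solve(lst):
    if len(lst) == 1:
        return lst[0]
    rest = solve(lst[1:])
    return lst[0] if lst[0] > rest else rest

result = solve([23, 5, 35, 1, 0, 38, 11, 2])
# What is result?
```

Recursive max over [23, 5, 35, 1, 0, 38, 11, 2] = 38

Answer: 38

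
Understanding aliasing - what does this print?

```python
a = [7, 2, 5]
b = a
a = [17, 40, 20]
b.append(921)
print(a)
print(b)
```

Key concept: rebinding vs mutation: a is rebound to a new list, b still points at the original.
Step by step:
`a = [7, 2, 5]` → a = [7, 2, 5]
`b = a` → b = [7, 2, 5] (same object as a)
`a = [17, 40, 20]` → a = [17, 40, 20]
`b.append(921)` → b = [7, 2, 5, 921]
`print(a)` → prints [17, 40, 20]
`print(b)` → prints [7, 2, 5, 921]

Answer:
[17, 40, 20]
[7, 2, 5, 921]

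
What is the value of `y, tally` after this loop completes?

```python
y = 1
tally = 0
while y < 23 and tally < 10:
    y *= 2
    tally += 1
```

Double until >= 23 or 10 iterations
`y, tally` takes the values: (1, 0) → (2, 0) → (2, 1) → (4, 1) → (4, 2) → (8, 2) → (8, 3) → (16, 3) → (16, 4) → (32, 4) → (32, 5)

Answer: 32, 5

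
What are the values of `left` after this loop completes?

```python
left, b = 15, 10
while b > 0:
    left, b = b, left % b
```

GCD of 15 and 10
`left` takes the values: 15 → 10 → 5

Answer: 5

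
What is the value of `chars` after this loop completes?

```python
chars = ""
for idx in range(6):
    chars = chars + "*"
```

Repeat '*' 6 times
`chars` takes the values: "" → "*" → "**" → "***" → "****" → "*****" → "******"

Answer: "******"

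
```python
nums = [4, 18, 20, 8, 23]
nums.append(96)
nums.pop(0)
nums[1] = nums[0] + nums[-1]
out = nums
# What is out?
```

Trace:
`nums = [4, 18, 20, 8, 23]` → nums = [4, 18, 20, 8, 23]
`nums.append(96)` → nums = [4, 18, 20, 8, 23, 96]
`nums.pop(0)` → nums = [18, 20, 8, 23, 96]
`nums[1] = nums[0] + nums[-1]` → nums = [18, 114, 8, 23, 96]
`out = nums` → out = [18, 114, 8, 23, 96]
So out = [18, 114, 8, 23, 96]

Answer: [18, 114, 8, 23, 96]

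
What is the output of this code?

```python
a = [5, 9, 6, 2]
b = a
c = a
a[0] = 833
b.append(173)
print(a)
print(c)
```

Key concept: multiple aliases.
Step by step:
`a = [5, 9, 6, 2]` → a = [5, 9, 6, 2]
`b = a` → b = [5, 9, 6, 2] (same object as a)
`c = a` → c = [5, 9, 6, 2] (same object as a, b)
`a[0] = 833` → a = [833, 9, 6, 2] (same object as b, c); b = [833, 9, 6, 2] (same object as a, c); c = [833, 9, 6, 2] (same object as a, b)
`b.append(173)` → a = [833, 9, 6, 2, 173] (same object as b, c); b = [833, 9, 6, 2, 173] (same object as a, c); c = [833, 9, 6, 2, 173] (same object as a, b)
`print(a)` → prints [833, 9, 6, 2, 173]
`print(c)` → prints [833, 9, 6, 2, 173]

Answer:
[833, 9, 6, 2, 173]
[833, 9, 6, 2, 173]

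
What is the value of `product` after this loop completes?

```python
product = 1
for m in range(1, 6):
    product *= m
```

5! = 120
`product` takes the values: 1 → 2 → 6 → 24 → 120

Answer: 120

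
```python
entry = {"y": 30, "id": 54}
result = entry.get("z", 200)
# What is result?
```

Trace:
`entry = {"y": 30, "id": 54}` → entry = {'y': 30, 'id': 54}
`result = entry.get("z", 200)` → result = 200
So result = 200

Answer: 200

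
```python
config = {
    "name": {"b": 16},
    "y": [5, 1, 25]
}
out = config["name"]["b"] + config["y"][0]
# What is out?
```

Trace:
`config = { ...` → config = {'name': {'b': 16}, 'y': [5, 1, 25]}
`out = config["name"]["b"] + config["y"][0]` → out = 21
So out = 21

Answer: 21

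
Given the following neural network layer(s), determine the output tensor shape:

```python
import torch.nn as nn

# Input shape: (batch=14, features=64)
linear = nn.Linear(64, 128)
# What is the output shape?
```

Input: (14, 64) -> Output: (14, 128)

Answer: (14, 128)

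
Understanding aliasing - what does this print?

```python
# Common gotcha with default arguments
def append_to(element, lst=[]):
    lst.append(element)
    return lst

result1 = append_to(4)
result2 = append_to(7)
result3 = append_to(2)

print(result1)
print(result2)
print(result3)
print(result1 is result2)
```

Key concept: mutable default argument gotcha.
Step by step:
`result1 = append_to(4)` → result1 = [4]
`result2 = append_to(7)` → result1 = [4, 7] (same object as result2); result2 = [4, 7] (same object as result1)
`result3 = append_to(2)` → result1 = [4, 7, 2] (same object as result2, result3); result2 = [4, 7, 2] (same object as result1, result3); result3 = [4, 7, 2] (same object as result1, result2)
`print(result1)` → prints [4, 7, 2]
`print(result2)` → prints [4, 7, 2]
`print(result3)` → prints [4, 7, 2]
`print(result1 is result2)` → prints True

Answer:
[4, 7, 2]
[4, 7, 2]
[4, 7, 2]
True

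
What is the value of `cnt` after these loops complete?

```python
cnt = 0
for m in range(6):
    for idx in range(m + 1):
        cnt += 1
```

Triangle: 1 + 2 + ... + 6
`cnt` takes the values: 0 → 1 → 2 → 3 → 4 → 5 → 6 → 7 → 8 → 9 → 10 → 11 → 12 → 13 → 14 → 15 → 16 → 17 → 18 → 19 → 20 → 21

Answer: 21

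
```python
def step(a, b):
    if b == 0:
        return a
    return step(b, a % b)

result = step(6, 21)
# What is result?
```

step(6, 21) -> step(21, 6) -> step(6, 3) -> step(3, 0) -> 3

Answer: 3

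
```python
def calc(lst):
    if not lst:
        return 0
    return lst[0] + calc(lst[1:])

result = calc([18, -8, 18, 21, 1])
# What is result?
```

18 + (-8) + 18 + 21 + 1 + 0 = 50

Answer: 50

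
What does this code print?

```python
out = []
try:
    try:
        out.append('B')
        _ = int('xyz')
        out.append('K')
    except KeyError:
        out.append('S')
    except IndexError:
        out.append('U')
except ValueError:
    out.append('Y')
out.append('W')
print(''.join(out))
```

Execution trace: 'B' (try body) → 'Y' (outer except ValueError) → 'W' (after the try/except). Output: BYW

Answer: BYW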